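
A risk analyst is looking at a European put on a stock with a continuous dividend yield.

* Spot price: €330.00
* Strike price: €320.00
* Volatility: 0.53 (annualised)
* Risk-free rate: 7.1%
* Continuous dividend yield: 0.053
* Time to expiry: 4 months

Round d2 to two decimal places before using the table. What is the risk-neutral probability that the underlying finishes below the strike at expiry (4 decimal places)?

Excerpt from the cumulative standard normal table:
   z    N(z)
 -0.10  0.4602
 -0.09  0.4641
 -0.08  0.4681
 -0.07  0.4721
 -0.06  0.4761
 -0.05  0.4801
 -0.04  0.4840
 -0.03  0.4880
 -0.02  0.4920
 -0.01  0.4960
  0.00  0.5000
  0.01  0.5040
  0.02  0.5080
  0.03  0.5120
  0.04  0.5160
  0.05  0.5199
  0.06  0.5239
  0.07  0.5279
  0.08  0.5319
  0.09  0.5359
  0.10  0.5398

0.5120

σ√T = 0.53·√0.3333 = 0.3060
ln(S/K) + (r − q + σ²/2)T = ln(330/320) + (0.071 − 0.053 + 0.53²/2)·0.3333 = 0.0308 + 0.0528 = 0.0836
d₁ = 0.0836 / 0.3060 = 0.2732 ≈ 0.27
d₂ = d₁ − σ√T = 0.2732 − 0.3060 = -0.0328 ≈ -0.03
Risk-neutral Pr[S_T < K] = N(−d₂) = N(0.03) = 0.5120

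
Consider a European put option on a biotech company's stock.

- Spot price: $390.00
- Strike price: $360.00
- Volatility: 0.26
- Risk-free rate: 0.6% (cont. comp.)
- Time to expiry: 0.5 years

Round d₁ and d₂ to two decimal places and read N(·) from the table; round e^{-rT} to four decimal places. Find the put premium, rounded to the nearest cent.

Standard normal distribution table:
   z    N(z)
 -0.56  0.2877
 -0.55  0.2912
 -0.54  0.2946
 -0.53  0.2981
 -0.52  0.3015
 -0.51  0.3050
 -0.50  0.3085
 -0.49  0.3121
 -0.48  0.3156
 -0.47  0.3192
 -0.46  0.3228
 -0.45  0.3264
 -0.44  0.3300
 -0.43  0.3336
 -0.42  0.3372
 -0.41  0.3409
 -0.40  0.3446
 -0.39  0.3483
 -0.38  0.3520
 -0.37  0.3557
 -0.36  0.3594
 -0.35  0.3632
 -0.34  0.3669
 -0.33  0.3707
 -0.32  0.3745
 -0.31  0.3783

σ√T = 0.26 × 0.7071 = 0.1838
d₁ = [ln(390/360) + (0.006 + 0.26²/2)·0.5] / 0.1838 = [0.0800 + 0.0199] / 0.1838 = 0.5436 which rounds to 0.54
d₂ = d₁ − σ√T = 0.5436 − 0.1838 = 0.3598 which rounds to 0.36
exp(−rT) = exp(−0.006·0.5) = 0.9970
P = 360·0.9970·N(-0.36) − 390·N(-0.54) = 360·0.9970·0.3594 − 390·0.2946 = 128.9958 − 114.8940 = 14.1018

$14.10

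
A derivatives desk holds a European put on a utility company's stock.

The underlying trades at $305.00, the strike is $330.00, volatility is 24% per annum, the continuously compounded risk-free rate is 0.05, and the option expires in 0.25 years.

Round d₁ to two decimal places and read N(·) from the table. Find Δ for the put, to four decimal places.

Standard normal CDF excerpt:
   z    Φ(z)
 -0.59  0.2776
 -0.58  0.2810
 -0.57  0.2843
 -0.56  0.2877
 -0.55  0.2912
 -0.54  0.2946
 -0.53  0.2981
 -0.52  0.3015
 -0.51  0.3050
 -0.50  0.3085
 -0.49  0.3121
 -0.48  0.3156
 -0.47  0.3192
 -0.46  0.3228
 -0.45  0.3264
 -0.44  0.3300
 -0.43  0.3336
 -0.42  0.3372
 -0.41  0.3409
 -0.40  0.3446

σ√T = 0.24 × 0.5000 = 0.1200
d₁ = [ln(305/330) + (0.05 + 0.24²/2)·0.25] / 0.1200 = [-0.0788 + 0.0197] / 0.1200 = -0.4923 → -0.49
N(d₁) = N(-0.49) = 0.3121
Δ_put = N(d₁) − 1 = 0.3121 − 1 = -0.6879

-0.6879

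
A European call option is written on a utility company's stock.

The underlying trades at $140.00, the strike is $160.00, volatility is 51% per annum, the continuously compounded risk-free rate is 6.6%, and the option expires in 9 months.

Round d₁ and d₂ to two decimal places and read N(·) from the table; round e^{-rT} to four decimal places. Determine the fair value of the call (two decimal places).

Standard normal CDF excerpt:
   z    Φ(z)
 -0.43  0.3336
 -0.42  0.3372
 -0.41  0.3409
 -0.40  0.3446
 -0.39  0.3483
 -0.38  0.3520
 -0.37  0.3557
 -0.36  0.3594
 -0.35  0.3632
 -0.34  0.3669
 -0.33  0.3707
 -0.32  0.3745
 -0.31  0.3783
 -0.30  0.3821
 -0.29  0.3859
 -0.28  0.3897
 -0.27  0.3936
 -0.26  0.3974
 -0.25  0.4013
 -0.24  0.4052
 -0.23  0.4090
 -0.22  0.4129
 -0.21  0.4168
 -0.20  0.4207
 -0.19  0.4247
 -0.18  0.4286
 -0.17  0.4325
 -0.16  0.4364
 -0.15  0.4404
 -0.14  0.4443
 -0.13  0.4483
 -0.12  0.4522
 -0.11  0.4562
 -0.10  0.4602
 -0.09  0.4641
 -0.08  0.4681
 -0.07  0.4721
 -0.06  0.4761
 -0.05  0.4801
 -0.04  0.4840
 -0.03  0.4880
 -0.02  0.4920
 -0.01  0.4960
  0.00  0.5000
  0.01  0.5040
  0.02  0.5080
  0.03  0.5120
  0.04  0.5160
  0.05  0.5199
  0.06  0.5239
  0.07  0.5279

$19.77

σ√T = 0.51 × 0.8660 = 0.4417
d₁ = [ln(140/160) + (0.066 + 0.51²/2)·0.75] / 0.4417 = [-0.1335 + 0.1470] / 0.4417 = 0.0306 ⇒ 0.03
d₂ = d₁ − σ√T = 0.0306 − 0.4417 = -0.4111 ⇒ -0.41
e^(−rT) = e^(−0.066·0.75) = 0.9517
C = 140·N(0.03) − 160·0.9517·N(-0.41) = 140·0.5120 − 160·0.9517·0.3409 = 71.6800 − 51.9095 = 19.7705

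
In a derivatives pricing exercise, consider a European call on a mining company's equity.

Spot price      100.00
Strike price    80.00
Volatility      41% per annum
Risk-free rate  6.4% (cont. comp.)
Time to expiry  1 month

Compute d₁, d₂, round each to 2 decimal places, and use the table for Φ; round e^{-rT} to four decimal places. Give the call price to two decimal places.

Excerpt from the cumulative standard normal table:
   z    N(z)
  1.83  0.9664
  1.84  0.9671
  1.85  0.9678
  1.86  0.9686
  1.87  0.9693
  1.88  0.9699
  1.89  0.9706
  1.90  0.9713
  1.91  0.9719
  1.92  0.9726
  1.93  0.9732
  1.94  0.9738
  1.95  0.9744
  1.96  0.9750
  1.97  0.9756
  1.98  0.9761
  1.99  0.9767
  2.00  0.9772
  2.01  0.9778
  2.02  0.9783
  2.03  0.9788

20.54

σ√T = 0.41 × 0.2887 = 0.1184
d₁ = [ln(100/80) + (0.064 + 0.41²/2)·0.08333] / 0.1184 = [0.2231 + 0.0123] / 0.1184 = 1.9896 which rounds to 1.99
d₂ = d₁ − σ√T = 1.9896 − 0.1184 = 1.8712 which rounds to 1.87
exp(−rT) = exp(−0.064·0.08333) = 0.9947
N(d₁) = N(1.99) = 0.9767;  N(d₂) = N(1.87) = 0.9693
C = 100·0.9767 − 80·0.9947·0.9693 = 97.6700 − 77.1330 = 20.5370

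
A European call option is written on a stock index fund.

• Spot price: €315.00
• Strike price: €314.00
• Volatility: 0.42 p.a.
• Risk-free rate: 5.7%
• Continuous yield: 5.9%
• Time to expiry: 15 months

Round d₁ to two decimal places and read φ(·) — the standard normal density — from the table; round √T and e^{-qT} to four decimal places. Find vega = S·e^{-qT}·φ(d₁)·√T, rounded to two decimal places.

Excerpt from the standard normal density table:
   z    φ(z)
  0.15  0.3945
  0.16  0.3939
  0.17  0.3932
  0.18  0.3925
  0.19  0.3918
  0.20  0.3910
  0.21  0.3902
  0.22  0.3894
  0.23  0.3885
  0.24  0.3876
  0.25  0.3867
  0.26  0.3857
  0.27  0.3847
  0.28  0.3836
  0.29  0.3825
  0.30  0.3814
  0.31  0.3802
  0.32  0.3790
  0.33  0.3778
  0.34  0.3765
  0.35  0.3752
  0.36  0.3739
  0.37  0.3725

σ√T = 0.42 × 1.1180 = 0.4696
d₁ = [ln(315/314) + (0.057 − 0.059 + 0.42²/2)·1.25] / 0.4696 = [0.0032 + 0.1077] / 0.4696 = 0.2362 ≈ 0.24
√T = √1.25 = 1.1180
φ(d₁) = φ(0.24) = 0.3876
exp(−qT) = exp(−0.059·1.25) = 0.9289
vega = S·exp(−qT)·φ(d₁)·√T = 315·0.9289·0.3876·1.1180 = 126.7959

126.80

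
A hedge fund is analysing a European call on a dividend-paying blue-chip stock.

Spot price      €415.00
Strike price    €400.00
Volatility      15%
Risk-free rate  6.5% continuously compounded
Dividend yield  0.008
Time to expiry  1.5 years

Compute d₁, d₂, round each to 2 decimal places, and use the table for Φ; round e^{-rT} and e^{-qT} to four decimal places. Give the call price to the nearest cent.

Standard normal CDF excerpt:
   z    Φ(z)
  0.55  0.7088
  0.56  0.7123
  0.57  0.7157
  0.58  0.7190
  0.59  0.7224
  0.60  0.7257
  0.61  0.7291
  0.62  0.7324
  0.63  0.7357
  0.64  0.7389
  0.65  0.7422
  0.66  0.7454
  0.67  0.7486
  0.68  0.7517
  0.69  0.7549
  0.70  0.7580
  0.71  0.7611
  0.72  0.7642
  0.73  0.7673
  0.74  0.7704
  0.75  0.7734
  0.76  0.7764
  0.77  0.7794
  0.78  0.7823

€58.69

σ√T = 0.15 × 1.2247 = 0.1837
d₁ = [ln(415/400) + (0.065 − 0.008 + 0.15²/2)·1.5] / 0.1837 = [0.0368 + 0.1024] / 0.1837 = 0.7576 → 0.76
d₂ = d₁ − σ√T = 0.7576 − 0.1837 = 0.5739 → 0.57
exp(−qT) = exp(−0.008·1.5) = 0.9881;  exp(−rT) = exp(−0.065·1.5) = 0.9071
N(d₁) = N(0.76) = 0.7764;  N(d₂) = N(0.57) = 0.7157
C = 415·0.9881·0.7764 − 400·0.9071·0.7157 = 318.3717 − 259.6846 = 58.6872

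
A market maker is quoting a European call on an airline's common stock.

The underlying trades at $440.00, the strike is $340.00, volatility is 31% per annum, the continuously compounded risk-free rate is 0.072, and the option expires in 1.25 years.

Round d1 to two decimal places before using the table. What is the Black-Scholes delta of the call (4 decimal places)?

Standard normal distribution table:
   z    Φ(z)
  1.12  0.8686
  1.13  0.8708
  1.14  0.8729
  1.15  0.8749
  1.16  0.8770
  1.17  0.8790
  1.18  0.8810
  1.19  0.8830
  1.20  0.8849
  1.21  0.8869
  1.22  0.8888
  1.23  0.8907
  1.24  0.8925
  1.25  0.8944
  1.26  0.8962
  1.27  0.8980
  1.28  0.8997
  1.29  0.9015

0.8810

σ√T = 0.31·√1.25 = 0.3466
d₁ = [ln(440/340) + (0.072 + ½·0.31²)·1.25] / (σ√T) = (0.2578 + 0.1501) / 0.3466 = 1.1769 ⇒ 1.18
N(d₁) = N(1.18) = 0.8810
Δ_call = N(d₁) = 0.8810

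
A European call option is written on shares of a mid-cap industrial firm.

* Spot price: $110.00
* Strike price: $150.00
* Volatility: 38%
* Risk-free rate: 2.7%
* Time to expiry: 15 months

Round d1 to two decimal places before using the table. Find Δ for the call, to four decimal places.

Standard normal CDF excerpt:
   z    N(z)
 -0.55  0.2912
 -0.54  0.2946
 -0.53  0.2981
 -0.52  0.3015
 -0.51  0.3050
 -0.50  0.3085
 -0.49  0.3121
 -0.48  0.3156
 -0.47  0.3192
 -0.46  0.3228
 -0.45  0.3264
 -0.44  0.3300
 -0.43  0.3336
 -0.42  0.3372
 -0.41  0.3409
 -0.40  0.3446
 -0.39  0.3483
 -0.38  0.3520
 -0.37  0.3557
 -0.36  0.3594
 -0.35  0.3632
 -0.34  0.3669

0.3300

T = 1.25;  σ√T = 0.4249
ln(S/K) + (r + σ²/2)T = ln(110/150) + (0.027 + 0.38²/2)·1.25 = -0.3102 + 0.1240 = -0.1862
d₁ = -0.1862 / 0.4249 = -0.4382 ⇒ -0.44
N(d₁) = N(-0.44) = 0.3300
Δ_call = N(d₁) = 0.3300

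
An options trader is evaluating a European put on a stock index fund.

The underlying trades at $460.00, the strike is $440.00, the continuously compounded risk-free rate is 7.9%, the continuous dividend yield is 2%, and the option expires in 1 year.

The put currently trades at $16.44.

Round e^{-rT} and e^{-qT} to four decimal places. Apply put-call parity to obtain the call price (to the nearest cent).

exp(−qT) = exp(−0.02·1) = 0.9802;  exp(−rT) = exp(−0.079·1) = 0.9240
Put-call parity: C − P = S·e^(−qT) − K·e^(−rT) = 460·0.9802 − 440·0.9240 = 450.8920 − 406.5600 = 44.3320
C = P + (C − P) = 16.44 + (44.3320) = 60.7720

$60.77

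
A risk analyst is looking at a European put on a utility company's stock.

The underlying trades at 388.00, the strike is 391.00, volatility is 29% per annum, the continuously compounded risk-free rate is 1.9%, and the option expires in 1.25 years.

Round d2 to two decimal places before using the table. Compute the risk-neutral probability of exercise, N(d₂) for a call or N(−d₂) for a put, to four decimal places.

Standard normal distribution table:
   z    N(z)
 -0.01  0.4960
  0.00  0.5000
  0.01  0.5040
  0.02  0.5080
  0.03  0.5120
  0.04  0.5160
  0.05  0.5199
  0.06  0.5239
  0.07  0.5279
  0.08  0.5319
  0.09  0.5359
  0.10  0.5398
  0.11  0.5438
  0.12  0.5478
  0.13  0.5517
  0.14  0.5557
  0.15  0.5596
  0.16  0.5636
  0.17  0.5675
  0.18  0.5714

σ√T = 0.29 × 1.1180 = 0.3242
d₁ = [ln(388/391) + (0.019 + 0.29²/2)·1.25] / 0.3242 = [-0.0077 + 0.0763] / 0.3242 = 0.2116 → 0.21
d₂ = d₁ − σ√T = 0.2116 − 0.3242 = -0.1126 → -0.11
Pr(exercise) under Q = N(−d₂) = N(0.11) = 0.5438

0.5438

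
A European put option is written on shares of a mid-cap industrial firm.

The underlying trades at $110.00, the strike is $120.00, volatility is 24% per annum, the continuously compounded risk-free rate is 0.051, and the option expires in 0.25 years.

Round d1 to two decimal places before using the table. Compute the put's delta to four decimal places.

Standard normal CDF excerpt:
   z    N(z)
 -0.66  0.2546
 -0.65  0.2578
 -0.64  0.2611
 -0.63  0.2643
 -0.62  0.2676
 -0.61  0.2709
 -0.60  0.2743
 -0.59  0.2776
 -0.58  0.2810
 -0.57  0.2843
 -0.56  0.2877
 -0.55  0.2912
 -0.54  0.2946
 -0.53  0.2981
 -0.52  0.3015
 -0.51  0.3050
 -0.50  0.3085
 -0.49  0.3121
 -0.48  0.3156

σ√T = 0.24·√0.25 = 0.1200
d₁ = [ln(110/120) + (0.051 + 0.24²/2)·0.25] / 0.1200 = [-0.0870 + 0.0199] / 0.1200 = -0.5588 ⇒ -0.56
N(d₁) = N(-0.56) = 0.2877
Δ_put = N(d₁) − 1 = 0.2877 − 1 = -0.7123

-0.7123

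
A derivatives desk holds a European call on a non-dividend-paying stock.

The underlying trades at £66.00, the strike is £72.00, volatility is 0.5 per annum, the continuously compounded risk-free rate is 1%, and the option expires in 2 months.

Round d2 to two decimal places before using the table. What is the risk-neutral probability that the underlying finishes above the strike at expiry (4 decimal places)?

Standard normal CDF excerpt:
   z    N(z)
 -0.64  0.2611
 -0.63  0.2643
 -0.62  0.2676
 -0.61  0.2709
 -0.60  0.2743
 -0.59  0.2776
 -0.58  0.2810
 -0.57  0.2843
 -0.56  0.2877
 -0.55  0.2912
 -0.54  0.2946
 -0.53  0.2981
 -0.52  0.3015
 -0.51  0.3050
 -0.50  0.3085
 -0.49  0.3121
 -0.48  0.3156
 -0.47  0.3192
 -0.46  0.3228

σ√T = 0.5 × 0.4082 = 0.2041
d₁ = [ln(66/72) + (0.01 + 0.5²/2)·0.1667] / 0.2041 = [-0.0870 + 0.0225] / 0.2041 = -0.3160 ⇒ -0.32
d₂ = d₁ − σ√T = -0.3160 − 0.2041 = -0.5202 ⇒ -0.52
Risk-neutral Pr[S_T > K] = N(d₂) = N(-0.52) = 0.3015

0.3015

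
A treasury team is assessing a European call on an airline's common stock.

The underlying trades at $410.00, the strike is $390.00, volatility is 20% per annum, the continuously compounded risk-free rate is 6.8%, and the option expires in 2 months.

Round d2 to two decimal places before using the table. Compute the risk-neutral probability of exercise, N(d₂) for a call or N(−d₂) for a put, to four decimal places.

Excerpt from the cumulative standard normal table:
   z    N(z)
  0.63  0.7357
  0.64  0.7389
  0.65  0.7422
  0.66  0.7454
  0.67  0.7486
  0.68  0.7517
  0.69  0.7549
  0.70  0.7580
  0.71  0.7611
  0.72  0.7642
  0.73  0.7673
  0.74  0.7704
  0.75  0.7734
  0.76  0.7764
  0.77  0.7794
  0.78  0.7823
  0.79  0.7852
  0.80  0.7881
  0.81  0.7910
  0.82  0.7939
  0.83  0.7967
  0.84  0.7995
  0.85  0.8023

0.7611

σ√T = 0.2 × 0.4082 = 0.0816
ln(S/K) + (r + σ²/2)T = ln(410/390) + (0.068 + 0.2²/2)·0.1667 = 0.0500 + 0.0147 = 0.0647
d₁ = 0.0647 / 0.0816 = 0.7921 ≈ 0.79
d₂ = d₁ − σ√T = 0.7921 − 0.0816 = 0.7105 ≈ 0.71
Pr(exercise) under Q = N(d₂) = 0.7611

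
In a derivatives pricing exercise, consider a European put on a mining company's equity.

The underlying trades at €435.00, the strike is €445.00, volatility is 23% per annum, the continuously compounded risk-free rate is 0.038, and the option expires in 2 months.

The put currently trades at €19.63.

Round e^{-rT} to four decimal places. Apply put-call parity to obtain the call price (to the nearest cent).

€12.43

e^(−rT) = e^(−0.038·0.1667) = 0.9937
Put-call parity: C − P = S − K·e^(−rT) = 435 − 445·0.9937 = 435 − 442.1965 = -7.1965
C = P + (C − P) = 19.63 + (-7.1965) = 12.4335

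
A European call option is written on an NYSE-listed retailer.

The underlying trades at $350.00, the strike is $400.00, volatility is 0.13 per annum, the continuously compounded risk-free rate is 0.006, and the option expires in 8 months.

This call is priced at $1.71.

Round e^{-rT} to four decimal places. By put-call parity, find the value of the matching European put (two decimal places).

exp(−rT) = exp(−0.006·0.6667) = 0.9960
Put-call parity: C − P = S − K·e^(−rT) = 350 − 400·0.9960 = 350 − 398.4000 = -48.4000
P = C − (C − P) = 1.71 − (-48.4000) = 50.1100

$50.11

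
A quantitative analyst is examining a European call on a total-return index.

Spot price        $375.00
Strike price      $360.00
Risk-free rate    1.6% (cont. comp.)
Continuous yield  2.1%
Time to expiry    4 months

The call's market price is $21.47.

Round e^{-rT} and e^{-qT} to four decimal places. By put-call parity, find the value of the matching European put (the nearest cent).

$7.19

exp(−qT) = exp(−0.021·0.3333) = 0.9930;  exp(−rT) = exp(−0.016·0.3333) = 0.9947
Put-call parity: C − P = S·e^(−qT) − K·e^(−rT) = 375·0.9930 − 360·0.9947 = 372.3750 − 358.0920 = 14.2830
P = C − (C − P) = 21.47 − (14.2830) = 7.1870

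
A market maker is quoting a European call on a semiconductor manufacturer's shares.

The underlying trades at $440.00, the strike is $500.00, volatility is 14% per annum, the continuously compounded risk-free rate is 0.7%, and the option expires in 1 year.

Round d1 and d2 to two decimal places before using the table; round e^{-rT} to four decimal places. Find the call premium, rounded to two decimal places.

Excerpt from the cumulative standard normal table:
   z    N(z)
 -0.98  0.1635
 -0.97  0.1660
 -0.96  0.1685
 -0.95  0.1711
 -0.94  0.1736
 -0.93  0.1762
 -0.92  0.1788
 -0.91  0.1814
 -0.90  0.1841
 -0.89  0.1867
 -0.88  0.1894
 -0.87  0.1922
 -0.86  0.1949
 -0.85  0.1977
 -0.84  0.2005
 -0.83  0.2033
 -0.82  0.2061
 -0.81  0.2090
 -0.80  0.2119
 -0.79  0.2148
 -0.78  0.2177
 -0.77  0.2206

$7.03

T = 1;  σ√T = 0.1400
d₁ = [ln(440/500) + (0.007 + 0.14²/2)·1] / 0.1400 = [-0.1278 + 0.0168] / 0.1400 = -0.7931 ≈ -0.79
d₂ = d₁ − σ√T = -0.7931 − 0.1400 = -0.9331 ≈ -0.93
exp(−rT) = exp(−0.007·1) = 0.9930
N(d₁) = N(-0.79) = 0.2148;  N(d₂) = N(-0.93) = 0.1762
C = 440·0.2148 − 500·0.9930·0.1762 = 94.5120 − 87.4833 = 7.0287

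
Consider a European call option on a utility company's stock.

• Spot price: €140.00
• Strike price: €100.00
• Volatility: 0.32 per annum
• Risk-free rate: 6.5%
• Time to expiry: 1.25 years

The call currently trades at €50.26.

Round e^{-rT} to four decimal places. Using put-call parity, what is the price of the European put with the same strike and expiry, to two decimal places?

exp(−rT) = exp(−0.065·1.25) = 0.9220
Put-call parity: C − P = S − K·e^(−rT) = 140 − 100·0.9220 = 140 − 92.2000 = 47.8000
P = C − (C − P) = 50.26 − (47.8000) = 2.4600

€2.46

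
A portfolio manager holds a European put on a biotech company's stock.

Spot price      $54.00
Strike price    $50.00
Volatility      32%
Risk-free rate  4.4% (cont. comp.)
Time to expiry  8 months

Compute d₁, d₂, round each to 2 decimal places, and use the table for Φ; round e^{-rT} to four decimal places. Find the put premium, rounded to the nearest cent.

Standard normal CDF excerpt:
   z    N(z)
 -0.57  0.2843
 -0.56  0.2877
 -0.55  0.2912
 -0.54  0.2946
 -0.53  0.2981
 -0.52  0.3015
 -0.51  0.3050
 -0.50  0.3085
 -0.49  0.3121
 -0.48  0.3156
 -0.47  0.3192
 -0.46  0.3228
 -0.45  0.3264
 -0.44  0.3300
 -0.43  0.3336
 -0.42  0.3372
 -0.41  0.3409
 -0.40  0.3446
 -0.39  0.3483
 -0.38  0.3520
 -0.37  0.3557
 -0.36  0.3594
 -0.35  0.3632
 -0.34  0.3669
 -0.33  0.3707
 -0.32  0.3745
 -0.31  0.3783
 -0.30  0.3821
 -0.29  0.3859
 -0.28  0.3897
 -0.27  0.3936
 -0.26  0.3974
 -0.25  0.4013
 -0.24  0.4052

σ√T = 0.32 × 0.8165 = 0.2613
d₁ = [ln(54/50) + (0.044 + ½·0.32²)·0.6667] / (σ√T) = (0.0770 + 0.0635) / 0.2613 = 0.5375 ⇒ 0.54
d₂ = 0.5375 − 0.2613 = 0.2762 ⇒ 0.28
e^(−rT) = e^(−0.044·0.6667) = 0.9711
P = 50·0.9711·N(-0.28) − 54·N(-0.54) = 50·0.9711·0.3897 − 54·0.2946 = 18.9219 − 15.9084 = 3.0135

$3.01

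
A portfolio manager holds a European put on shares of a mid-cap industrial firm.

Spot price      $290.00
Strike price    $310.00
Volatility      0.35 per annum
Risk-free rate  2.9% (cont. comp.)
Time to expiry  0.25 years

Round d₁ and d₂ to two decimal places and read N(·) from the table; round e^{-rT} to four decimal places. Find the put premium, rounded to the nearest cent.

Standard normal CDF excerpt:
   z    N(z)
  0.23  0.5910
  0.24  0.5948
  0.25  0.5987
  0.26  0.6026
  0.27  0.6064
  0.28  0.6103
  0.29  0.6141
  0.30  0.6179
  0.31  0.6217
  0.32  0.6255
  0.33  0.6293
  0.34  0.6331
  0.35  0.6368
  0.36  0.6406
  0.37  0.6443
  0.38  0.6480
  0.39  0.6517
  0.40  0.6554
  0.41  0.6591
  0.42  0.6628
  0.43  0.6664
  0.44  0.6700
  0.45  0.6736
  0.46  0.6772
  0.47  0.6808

$31.47

σ√T = 0.35·√0.25 = 0.1750
d₁ = [ln(290/310) + (0.029 + 0.35²/2)·0.25] / 0.1750 = [-0.0667 + 0.0226] / 0.1750 = -0.2522 ≈ -0.25
d₂ = d₁ − σ√T = -0.2522 − 0.1750 = -0.4272 ≈ -0.43
e^(−rT) = e^(−0.029·0.25) = 0.9928
P = 310·0.9928·N(0.43) − 290·N(0.25) = 310·0.9928·0.6664 − 290·0.5987 = 205.0966 − 173.6230 = 31.4736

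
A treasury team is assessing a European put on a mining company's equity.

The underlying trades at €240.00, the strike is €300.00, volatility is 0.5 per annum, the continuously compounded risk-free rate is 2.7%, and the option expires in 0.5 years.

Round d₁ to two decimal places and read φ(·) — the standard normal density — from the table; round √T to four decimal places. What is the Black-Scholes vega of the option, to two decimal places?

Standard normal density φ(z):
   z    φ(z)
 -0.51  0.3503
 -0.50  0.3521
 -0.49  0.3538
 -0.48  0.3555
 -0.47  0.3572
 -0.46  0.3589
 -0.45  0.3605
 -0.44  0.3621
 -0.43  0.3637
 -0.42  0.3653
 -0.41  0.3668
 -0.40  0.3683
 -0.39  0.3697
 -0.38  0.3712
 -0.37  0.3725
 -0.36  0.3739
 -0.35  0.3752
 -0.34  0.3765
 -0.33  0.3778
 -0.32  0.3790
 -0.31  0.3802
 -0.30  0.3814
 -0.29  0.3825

σ√T = 0.5 × 0.7071 = 0.3536
ln(S/K) + (r + σ²/2)T = ln(240/300) + (0.027 + 0.5²/2)·0.5 = -0.2231 + 0.0760 = -0.1471
d₁ = -0.1471 / 0.3536 = -0.4162 which rounds to -0.42
√T = √0.5 = 0.7071
φ(d₁) = φ(-0.42) = 0.3653
vega = S·φ(d₁)·√T = 240·0.3653·0.7071 = 61.9929

61.99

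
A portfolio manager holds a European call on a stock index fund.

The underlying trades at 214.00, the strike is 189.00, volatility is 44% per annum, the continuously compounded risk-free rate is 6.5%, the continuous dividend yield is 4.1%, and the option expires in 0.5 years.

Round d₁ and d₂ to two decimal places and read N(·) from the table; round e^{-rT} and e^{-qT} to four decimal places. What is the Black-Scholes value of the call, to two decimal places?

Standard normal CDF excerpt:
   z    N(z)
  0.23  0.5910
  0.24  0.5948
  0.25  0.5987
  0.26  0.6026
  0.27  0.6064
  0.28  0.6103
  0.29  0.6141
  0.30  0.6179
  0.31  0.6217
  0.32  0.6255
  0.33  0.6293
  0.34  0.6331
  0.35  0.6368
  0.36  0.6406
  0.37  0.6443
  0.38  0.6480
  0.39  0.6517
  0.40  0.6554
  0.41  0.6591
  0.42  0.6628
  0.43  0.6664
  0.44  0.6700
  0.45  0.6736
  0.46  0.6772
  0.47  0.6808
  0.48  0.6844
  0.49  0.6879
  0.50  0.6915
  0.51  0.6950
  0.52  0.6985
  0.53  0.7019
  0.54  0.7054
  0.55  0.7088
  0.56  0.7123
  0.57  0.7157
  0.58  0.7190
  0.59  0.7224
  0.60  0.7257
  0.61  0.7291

39.80

σ√T = 0.44 × 0.7071 = 0.3111
ln(S/K) + (r − q + σ²/2)T = ln(214/189) + (0.065 − 0.041 + 0.44²/2)·0.5 = 0.1242 + 0.0604 = 0.1846
d₁ = 0.1846 / 0.3111 = 0.5934 ≈ 0.59
d₂ = d₁ − σ√T = 0.5934 − 0.3111 = 0.2823 ≈ 0.28
e^(−qT) = e^(−0.041·0.5) = 0.9797;  e^(−rT) = e^(−0.065·0.5) = 0.9680
C = 214·0.9797·N(0.59) − 189·0.9680·N(0.28) = 214·0.9797·0.7224 − 189·0.9680·0.6103 = 151.4553 − 111.6556 = 39.7997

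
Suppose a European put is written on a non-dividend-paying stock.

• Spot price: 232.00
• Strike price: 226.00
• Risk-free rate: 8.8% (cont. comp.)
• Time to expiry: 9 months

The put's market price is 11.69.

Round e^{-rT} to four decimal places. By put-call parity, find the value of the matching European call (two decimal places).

32.13

e^(−rT) = e^(−0.088·0.75) = 0.9361
Put-call parity: C − P = S − K·e^(−rT) = 232 − 226·0.9361 = 232 − 211.5586 = 20.4414
C = P + (C − P) = 11.69 + (20.4414) = 32.1314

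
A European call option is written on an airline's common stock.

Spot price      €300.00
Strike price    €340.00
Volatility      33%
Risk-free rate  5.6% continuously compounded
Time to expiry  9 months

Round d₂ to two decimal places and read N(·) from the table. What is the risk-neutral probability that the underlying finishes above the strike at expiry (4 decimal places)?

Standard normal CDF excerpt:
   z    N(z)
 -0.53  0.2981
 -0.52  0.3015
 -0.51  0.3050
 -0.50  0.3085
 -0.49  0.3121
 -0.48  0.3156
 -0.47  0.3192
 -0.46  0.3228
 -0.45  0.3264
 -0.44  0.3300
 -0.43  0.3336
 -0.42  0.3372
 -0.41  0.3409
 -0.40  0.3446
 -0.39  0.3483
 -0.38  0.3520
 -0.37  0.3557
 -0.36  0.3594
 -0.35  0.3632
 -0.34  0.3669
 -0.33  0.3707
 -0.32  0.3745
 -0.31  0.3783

0.3336

T = 0.75;  σ√T = 0.2858
d₁ = [ln(300/340) + (0.056 + 0.33²/2)·0.75] / 0.2858 = [-0.1252 + 0.0828] / 0.2858 = -0.1481 ≈ -0.15
d₂ = d₁ − σ√T = -0.1481 − 0.2858 = -0.4339 ≈ -0.43
Risk-neutral Pr[S_T > K] = N(d₂) = N(-0.43) = 0.3336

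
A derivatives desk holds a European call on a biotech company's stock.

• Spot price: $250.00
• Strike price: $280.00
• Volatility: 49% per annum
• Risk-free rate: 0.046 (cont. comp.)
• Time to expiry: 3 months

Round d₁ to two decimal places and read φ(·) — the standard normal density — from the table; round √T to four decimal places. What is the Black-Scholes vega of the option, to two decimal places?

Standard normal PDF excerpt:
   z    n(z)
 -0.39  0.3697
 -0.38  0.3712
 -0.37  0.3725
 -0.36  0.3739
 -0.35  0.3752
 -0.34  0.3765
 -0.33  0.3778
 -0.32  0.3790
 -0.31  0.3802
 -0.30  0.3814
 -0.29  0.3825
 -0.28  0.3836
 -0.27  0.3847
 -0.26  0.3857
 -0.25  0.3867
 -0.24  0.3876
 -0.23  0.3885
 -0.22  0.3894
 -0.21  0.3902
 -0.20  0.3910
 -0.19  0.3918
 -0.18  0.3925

σ√T = 0.49·√0.25 = 0.2450
d₁ = [ln(250/280) + (0.046 + 0.49²/2)·0.25] / 0.2450 = [-0.1133 + 0.0415] / 0.2450 = -0.2931 → -0.29
√T = √0.25 = 0.5000
φ(d₁) = φ(-0.29) = 0.3825
vega = S·φ(d₁)·√T = 250·0.3825·0.5000 = 47.8125

47.81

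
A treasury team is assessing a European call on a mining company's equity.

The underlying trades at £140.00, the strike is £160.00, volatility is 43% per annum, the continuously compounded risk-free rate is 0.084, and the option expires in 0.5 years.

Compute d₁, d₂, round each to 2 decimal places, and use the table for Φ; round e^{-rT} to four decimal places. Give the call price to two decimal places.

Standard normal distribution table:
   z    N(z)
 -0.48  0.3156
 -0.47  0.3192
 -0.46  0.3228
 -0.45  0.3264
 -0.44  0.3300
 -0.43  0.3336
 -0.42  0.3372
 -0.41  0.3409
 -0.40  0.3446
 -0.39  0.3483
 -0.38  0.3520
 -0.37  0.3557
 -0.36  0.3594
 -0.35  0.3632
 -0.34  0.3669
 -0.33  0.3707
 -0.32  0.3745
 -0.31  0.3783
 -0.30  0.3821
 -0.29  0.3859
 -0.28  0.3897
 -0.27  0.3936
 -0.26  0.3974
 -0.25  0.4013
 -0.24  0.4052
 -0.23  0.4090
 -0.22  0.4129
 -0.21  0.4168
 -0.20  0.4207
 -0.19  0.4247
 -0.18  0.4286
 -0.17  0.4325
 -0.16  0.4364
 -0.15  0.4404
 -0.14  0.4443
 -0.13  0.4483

£11.58

σ√T = 0.43·√0.5 = 0.3041
d₁ = [ln(140/160) + (0.084 + 0.43²/2)·0.5] / 0.3041 = [-0.1335 + 0.0882] / 0.3041 = -0.1490 ≈ -0.15
d₂ = d₁ − σ√T = -0.1490 − 0.3041 = -0.4531 ≈ -0.45
e^(−rT) = e^(−0.084·0.5) = 0.9589
N(d₁) = N(-0.15) = 0.4404;  N(d₂) = N(-0.45) = 0.3264
C = 140·0.4404 − 160·0.9589·0.3264 = 61.6560 − 50.0776 = 11.5784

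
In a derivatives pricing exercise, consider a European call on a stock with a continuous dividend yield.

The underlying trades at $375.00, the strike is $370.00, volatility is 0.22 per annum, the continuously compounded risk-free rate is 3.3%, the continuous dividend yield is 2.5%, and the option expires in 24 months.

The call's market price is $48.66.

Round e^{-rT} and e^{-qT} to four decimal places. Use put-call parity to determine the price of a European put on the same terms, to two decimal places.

$38.32

e^(−qT) = e^(−0.025·2) = 0.9512;  e^(−rT) = e^(−0.033·2) = 0.9361
Put-call parity: C − P = S·e^(−qT) − K·e^(−rT) = 375·0.9512 − 370·0.9361 = 356.7000 − 346.3570 = 10.3430
P = C − (C − P) = 48.66 − (10.3430) = 38.3170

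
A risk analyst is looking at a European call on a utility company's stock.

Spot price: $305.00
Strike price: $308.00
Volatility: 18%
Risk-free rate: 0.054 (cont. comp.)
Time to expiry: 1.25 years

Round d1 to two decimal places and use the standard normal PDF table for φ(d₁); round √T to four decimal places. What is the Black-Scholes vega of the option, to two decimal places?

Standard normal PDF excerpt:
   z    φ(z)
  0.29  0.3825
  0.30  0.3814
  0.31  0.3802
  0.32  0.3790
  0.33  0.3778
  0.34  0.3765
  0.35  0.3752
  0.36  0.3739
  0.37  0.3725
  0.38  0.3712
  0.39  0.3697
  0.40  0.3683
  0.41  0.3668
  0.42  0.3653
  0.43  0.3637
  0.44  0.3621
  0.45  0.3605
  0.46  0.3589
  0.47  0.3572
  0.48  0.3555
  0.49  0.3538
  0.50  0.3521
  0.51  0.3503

126.06

σ√T = 0.18·√1.25 = 0.2012
d₁ = [ln(305/308) + (0.054 + 0.18²/2)·1.25] / 0.2012 = [-0.0098 + 0.0877] / 0.2012 = 0.3874 which rounds to 0.39
√T = √1.25 = 1.1180
φ(d₁) = φ(0.39) = 0.3697
vega = S·φ(d₁)·√T = 305·0.3697·1.1180 = 126.0640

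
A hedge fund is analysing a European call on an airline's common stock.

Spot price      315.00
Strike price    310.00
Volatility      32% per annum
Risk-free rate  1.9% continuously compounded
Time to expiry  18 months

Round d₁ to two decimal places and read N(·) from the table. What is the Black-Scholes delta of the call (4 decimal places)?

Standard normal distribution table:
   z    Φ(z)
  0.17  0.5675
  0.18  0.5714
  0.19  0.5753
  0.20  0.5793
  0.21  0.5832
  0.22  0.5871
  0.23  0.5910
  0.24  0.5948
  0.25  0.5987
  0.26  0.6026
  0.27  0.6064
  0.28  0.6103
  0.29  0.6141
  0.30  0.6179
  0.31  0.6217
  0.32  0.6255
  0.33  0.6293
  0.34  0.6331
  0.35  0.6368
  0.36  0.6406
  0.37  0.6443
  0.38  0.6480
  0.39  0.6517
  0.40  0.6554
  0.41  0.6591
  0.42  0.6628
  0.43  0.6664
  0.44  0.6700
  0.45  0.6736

0.6217

T = 1.5;  σ√T = 0.3919
d₁ = [ln(315/310) + (0.019 + 0.32²/2)·1.5] / 0.3919 = [0.0160 + 0.1053] / 0.3919 = 0.3095 which rounds to 0.31
N(d₁) = N(0.31) = 0.6217
Δ_call = N(d₁) = 0.6217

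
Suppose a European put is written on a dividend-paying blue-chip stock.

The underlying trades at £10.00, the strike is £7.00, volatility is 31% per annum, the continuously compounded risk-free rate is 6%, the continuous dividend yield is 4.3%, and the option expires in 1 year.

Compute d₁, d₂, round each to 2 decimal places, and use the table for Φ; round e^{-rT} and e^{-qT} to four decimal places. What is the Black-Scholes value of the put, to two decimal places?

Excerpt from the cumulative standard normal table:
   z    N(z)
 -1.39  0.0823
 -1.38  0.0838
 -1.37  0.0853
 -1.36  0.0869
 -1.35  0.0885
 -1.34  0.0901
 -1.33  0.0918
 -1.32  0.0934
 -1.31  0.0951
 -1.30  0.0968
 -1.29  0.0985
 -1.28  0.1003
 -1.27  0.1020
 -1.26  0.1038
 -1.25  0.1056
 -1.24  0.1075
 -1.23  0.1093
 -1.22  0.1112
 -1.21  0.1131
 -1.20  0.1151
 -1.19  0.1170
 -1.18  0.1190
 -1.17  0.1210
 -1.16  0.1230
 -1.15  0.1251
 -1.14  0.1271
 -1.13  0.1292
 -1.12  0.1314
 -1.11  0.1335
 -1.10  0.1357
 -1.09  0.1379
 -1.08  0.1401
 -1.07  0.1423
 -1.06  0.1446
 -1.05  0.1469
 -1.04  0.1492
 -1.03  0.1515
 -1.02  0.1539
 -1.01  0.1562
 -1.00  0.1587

£0.14

σ√T = 0.31 × 1.0000 = 0.3100
d₁ = [ln(10/7) + (0.06 − 0.043 + 0.31²/2)·1] / 0.3100 = [0.3567 + 0.0650] / 0.3100 = 1.3604 → 1.36
d₂ = d₁ − σ√T = 1.3604 − 0.3100 = 1.0504 → 1.05
e^(−qT) = e^(−0.043·1) = 0.9579;  e^(−rT) = e^(−0.06·1) = 0.9418
N(−d₂) = N(-1.05) = 0.1469;  N(−d₁) = N(-1.36) = 0.0869
P = 7·0.9418·0.1469 − 10·0.9579·0.0869 = 0.9685 − 0.8324 = 0.1360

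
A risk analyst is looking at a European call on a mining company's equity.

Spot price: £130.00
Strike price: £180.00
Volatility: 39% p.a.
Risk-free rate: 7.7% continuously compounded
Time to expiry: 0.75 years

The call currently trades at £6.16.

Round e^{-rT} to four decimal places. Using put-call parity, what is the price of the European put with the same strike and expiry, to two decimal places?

exp(−rT) = exp(−0.077·0.75) = 0.9439
Put-call parity: C − P = S − K·e^(−rT) = 130 − 180·0.9439 = 130 − 169.9020 = -39.9020
P = C − (C − P) = 6.16 − (-39.9020) = 46.0620

£46.06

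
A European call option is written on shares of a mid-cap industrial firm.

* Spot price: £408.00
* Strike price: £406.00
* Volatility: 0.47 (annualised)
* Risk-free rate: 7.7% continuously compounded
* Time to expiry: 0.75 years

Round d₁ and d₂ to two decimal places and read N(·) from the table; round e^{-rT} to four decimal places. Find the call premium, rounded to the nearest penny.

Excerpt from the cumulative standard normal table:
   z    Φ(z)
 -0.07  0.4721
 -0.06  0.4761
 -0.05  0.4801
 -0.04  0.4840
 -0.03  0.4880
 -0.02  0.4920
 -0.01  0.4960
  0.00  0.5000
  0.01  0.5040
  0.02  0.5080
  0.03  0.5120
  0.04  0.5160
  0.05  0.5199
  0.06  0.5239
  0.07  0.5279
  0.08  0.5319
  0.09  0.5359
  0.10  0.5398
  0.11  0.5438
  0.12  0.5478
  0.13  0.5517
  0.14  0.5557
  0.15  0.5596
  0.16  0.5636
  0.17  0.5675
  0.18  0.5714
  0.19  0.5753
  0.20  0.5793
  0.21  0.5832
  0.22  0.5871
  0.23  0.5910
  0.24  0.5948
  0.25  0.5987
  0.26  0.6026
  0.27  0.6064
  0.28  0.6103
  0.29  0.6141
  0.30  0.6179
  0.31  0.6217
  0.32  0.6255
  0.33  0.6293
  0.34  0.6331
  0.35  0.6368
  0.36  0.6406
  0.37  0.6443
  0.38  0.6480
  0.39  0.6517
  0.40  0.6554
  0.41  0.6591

T = 0.75;  σ√T = 0.4070
d₁ = [ln(408/406) + (0.077 + 0.47²/2)·0.75] / 0.4070 = [0.0049 + 0.1406] / 0.4070 = 0.3575 which rounds to 0.36
d₂ = d₁ − σ√T = 0.3575 − 0.4070 = -0.0496 which rounds to -0.05
e^(−rT) = e^(−0.077·0.75) = 0.9439
C = 408·N(0.36) − 406·0.9439·N(-0.05) = 408·0.6406 − 406·0.9439·0.4801 = 261.3648 − 183.9856 = 77.3792

£77.38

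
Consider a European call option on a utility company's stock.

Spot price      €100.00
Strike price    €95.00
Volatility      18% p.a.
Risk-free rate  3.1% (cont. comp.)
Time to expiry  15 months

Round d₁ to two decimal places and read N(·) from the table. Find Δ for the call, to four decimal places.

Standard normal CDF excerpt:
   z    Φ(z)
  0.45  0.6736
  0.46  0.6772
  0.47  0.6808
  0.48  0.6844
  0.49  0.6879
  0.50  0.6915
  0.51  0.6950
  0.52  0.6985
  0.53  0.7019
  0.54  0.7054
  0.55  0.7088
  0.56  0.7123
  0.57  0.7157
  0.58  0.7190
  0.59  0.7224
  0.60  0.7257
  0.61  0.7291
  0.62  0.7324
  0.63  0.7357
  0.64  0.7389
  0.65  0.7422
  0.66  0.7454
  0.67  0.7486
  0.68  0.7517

T = 1.25;  σ√T = 0.2012
ln(S/K) + (r + σ²/2)T = ln(100/95) + (0.031 + 0.18²/2)·1.25 = 0.0513 + 0.0590 = 0.1103
d₁ = 0.1103 / 0.2012 = 0.5481 → 0.55
N(d₁) = N(0.55) = 0.7088
Δ_call = N(d₁) = 0.7088

0.7088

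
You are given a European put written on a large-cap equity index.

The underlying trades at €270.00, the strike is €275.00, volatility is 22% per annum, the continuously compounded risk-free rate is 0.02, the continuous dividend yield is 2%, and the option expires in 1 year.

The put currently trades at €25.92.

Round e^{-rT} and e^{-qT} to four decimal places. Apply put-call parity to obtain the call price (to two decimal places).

€21.02

exp(−qT) = exp(−0.02·1) = 0.9802;  exp(−rT) = exp(−0.02·1) = 0.9802
Put-call parity: C − P = S·e^(−qT) − K·e^(−rT) = 270·0.9802 − 275·0.9802 = 264.6540 − 269.5550 = -4.9010
C = P + (C − P) = 25.92 + (-4.9010) = 21.0190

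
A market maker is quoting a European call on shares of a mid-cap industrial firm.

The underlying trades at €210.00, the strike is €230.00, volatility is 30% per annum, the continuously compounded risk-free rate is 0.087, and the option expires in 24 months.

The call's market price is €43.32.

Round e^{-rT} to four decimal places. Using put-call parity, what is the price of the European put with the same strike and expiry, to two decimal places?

€26.59

exp(−rT) = exp(−0.087·2) = 0.8403
Put-call parity: C − P = S − K·e^(−rT) = 210 − 230·0.8403 = 210 − 193.2690 = 16.7310
P = C − (C − P) = 43.32 − (16.7310) = 26.5890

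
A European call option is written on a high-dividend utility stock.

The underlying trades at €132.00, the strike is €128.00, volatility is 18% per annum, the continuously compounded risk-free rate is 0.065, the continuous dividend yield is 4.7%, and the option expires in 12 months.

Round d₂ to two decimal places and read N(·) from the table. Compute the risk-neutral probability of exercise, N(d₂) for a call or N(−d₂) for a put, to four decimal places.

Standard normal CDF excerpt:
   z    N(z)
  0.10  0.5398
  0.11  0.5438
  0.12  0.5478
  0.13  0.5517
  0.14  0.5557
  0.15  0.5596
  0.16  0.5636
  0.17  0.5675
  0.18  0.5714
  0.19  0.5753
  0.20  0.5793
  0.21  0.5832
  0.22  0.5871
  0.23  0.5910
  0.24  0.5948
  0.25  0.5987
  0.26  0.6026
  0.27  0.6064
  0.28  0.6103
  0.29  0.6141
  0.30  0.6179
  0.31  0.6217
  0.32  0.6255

0.5714

σ√T = 0.18 × 1.0000 = 0.1800
d₁ = [ln(132/128) + (0.065 − 0.047 + 0.18²/2)·1] / 0.1800 = [0.0308 + 0.0342] / 0.1800 = 0.3610 ⇒ 0.36
d₂ = d₁ − σ√T = 0.3610 − 0.1800 = 0.1810 ⇒ 0.18
Pr(exercise) under Q = N(d₂) = 0.5714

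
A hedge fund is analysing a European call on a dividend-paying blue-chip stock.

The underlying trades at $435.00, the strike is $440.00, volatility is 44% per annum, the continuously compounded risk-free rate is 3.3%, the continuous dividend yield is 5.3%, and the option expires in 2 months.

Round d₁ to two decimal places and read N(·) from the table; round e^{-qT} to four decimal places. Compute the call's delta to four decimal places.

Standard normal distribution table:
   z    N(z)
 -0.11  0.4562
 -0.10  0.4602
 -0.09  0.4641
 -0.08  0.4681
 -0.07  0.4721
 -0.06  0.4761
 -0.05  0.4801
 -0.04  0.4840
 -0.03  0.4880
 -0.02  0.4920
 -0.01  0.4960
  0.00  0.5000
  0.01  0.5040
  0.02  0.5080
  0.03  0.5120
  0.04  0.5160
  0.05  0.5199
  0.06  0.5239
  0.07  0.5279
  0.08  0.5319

0.4996

σ√T = 0.44 × 0.4082 = 0.1796
d₁ = [ln(435/440) + (0.033 − 0.053 + 0.44²/2)·0.1667] / 0.1796 = [-0.0114 + 0.0128] / 0.1796 = 0.0076 ⇒ 0.01
N(d₁) = N(0.01) = 0.5040
Δ_call = exp(−qT)·N(d₁) = 0.9912·0.5040 = 0.4996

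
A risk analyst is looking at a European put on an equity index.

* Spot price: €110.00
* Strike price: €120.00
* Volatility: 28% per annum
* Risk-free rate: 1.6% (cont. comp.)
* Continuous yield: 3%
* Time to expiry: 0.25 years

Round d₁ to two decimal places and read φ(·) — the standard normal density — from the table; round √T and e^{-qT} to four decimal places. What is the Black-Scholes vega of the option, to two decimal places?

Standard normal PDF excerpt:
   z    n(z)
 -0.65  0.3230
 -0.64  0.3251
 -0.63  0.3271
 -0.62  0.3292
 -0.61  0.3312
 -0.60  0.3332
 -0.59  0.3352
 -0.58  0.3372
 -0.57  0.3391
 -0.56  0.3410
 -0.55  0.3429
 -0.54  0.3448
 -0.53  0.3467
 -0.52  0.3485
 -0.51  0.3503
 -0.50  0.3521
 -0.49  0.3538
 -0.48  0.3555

σ√T = 0.28·√0.25 = 0.1400
d₁ = [ln(110/120) + (0.016 − 0.03 + 0.28²/2)·0.25] / 0.1400 = [-0.0870 + 0.0063] / 0.1400 = -0.5765 ⇒ -0.58
√T = √0.25 = 0.5000
φ(d₁) = φ(-0.58) = 0.3372
exp(−qT) = exp(−0.03·0.25) = 0.9925
vega = S·exp(−qT)·φ(d₁)·√T = 110·0.9925·0.3372·0.5000 = 18.4069
(Call and put vega coincide under Black-Scholes.)

18.41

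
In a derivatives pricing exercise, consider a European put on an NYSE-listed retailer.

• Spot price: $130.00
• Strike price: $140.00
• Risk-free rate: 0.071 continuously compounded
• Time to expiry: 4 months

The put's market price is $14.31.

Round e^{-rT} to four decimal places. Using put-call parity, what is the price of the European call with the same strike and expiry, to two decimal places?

e^(−rT) = e^(−0.071·0.3333) = 0.9766
Put-call parity: C − P = S − K·e^(−rT) = 130 − 140·0.9766 = 130 − 136.7240 = -6.7240
C = P + (C − P) = 14.31 + (-6.7240) = 7.5860

$7.59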